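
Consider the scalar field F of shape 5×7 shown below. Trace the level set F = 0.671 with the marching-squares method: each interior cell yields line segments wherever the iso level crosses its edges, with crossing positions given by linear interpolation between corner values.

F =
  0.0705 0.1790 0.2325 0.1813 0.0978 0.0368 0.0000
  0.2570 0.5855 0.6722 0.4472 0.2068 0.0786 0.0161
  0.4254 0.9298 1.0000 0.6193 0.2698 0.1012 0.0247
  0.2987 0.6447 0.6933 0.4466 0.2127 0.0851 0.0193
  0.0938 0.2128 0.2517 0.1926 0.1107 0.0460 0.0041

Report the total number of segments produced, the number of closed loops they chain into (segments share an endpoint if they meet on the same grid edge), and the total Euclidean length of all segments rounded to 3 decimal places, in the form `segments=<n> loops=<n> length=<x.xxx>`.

cell (0,1): code 0100 → (0.997,2.000)–(1.000,1.986)
cell (0,2): code 1000 → (1.000,2.005)–(0.997,2.000)
cell (1,0): code 0100 → (1.248,1.000)–(2.000,0.487)
cell (1,1): code 1110 → (1.000,1.986)–(1.248,1.000)
cell (1,2): code 1001 → (2.000,2.864)–(1.000,2.005)
cell (2,0): code 0010 → (2.000,0.487)–(2.908,1.000)
cell (2,1): code 0111 → (2.908,1.000)–(3.000,1.541)
cell (2,2): code 1001 → (3.000,2.090)–(2.000,2.864)
cell (3,1): code 0010 → (3.000,1.541)–(3.050,2.000)
cell (3,2): code 0001 → (3.050,2.000)–(3.000,2.090)
total: 10 segments, chained into 1 closed loop(s), length Σ = 6.686599

segments=10 loops=1 length=6.687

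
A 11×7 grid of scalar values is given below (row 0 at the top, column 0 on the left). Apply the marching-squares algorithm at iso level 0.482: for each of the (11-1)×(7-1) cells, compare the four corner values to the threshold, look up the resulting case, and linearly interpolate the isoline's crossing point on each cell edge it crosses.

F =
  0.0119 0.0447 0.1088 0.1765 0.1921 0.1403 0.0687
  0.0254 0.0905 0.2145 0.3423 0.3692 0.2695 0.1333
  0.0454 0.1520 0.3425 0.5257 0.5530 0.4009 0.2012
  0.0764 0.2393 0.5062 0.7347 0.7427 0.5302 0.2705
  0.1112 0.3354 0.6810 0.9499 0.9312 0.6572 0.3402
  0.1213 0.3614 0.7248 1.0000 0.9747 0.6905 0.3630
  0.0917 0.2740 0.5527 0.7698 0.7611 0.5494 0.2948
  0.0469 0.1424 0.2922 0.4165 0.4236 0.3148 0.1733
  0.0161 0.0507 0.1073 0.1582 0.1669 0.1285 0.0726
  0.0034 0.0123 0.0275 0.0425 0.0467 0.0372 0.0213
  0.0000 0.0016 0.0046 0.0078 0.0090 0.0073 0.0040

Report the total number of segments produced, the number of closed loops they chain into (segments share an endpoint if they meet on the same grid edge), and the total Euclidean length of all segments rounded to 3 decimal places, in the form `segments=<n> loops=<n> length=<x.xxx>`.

segments=18 loops=1 length=14.880

cell (1,2): code 0100 → (1.762,3.000)–(2.000,2.761)
cell (1,3): code 1100 → (1.614,4.000)–(1.762,3.000)
cell (1,4): code 1000 → (2.000,4.467)–(1.614,4.000)
cell (2,1): code 0100 → (2.852,2.000)–(3.000,1.909)
cell (2,2): code 1110 → (2.000,2.761)–(2.852,2.000)
cell (2,4): code 1101 → (2.627,5.000)–(2.000,4.467)
cell (2,5): code 1000 → (3.000,5.186)–(2.627,5.000)
cell (3,1): code 0110 → (3.000,1.909)–(4.000,1.424)
cell (3,5): code 1001 → (4.000,5.553)–(3.000,5.186)
cell (4,1): code 0110 → (4.000,1.424)–(5.000,1.332)
cell (4,5): code 1001 → (5.000,5.637)–(4.000,5.553)
cell (5,1): code 0110 → (5.000,1.332)–(6.000,1.746)
cell (5,5): code 1001 → (6.000,5.265)–(5.000,5.637)
cell (6,1): code 0010 → (6.000,1.746)–(6.271,2.000)
cell (6,2): code 0011 → (6.271,2.000)–(6.815,3.000)
cell (6,3): code 0011 → (6.815,3.000)–(6.827,4.000)
cell (6,4): code 0011 → (6.827,4.000)–(6.287,5.000)
cell (6,5): code 0001 → (6.287,5.000)–(6.000,5.265)
total: 18 segments, chained into 1 closed loop(s), length Σ = 14.880320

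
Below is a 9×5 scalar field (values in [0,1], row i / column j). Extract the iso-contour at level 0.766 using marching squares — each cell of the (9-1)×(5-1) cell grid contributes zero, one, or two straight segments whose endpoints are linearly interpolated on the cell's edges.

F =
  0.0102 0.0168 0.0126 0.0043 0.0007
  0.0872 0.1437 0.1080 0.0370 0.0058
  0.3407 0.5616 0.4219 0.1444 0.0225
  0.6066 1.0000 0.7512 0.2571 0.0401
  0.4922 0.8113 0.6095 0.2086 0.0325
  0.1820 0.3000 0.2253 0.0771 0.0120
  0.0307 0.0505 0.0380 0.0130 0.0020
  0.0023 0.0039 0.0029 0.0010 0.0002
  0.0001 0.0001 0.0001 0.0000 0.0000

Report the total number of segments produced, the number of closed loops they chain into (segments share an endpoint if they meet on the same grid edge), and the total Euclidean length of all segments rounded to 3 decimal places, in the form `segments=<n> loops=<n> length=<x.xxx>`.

cell (2,0): code 0100 → (2.466,1.000)–(3.000,0.405)
cell (2,1): code 1000 → (3.000,1.941)–(2.466,1.000)
cell (3,0): code 0110 → (3.000,0.405)–(4.000,0.858)
cell (3,1): code 1001 → (4.000,1.224)–(3.000,1.941)
cell (4,0): code 0010 → (4.000,0.858)–(4.089,1.000)
cell (4,1): code 0001 → (4.089,1.000)–(4.000,1.224)
total: 6 segments, chained into 1 closed loop(s), length Σ = 4.616959

segments=6 loops=1 length=4.617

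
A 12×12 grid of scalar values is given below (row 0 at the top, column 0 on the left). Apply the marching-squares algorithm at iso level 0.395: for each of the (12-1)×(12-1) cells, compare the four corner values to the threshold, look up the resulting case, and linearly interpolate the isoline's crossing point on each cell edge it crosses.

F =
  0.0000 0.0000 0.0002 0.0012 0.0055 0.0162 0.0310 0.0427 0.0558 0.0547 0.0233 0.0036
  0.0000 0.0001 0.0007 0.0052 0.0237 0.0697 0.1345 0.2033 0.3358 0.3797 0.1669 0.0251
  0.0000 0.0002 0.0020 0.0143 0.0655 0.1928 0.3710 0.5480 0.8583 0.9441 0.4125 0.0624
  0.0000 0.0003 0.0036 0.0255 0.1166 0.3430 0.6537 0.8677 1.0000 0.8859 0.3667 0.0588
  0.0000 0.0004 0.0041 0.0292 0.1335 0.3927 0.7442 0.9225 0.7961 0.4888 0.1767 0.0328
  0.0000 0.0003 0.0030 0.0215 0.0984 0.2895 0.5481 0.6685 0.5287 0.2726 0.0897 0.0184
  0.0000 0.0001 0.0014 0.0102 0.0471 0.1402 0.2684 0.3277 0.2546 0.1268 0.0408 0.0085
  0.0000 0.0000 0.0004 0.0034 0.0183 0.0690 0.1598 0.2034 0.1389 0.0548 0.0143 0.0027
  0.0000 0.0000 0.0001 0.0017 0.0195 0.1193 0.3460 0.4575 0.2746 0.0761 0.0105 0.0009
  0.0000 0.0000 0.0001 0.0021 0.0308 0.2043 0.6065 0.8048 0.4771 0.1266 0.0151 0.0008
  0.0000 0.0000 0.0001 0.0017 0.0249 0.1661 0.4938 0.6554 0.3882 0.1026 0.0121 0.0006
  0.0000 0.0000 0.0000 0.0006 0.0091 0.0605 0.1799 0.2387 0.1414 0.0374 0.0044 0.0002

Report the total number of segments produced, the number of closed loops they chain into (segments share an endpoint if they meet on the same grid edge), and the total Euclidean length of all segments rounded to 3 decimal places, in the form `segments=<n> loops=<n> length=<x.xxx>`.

segments=30 loops=2 length=23.588

cell (1,6): code 0100 → (1.556,7.000)–(2.000,6.136)
cell (1,7): code 1100 → (1.113,8.000)–(1.556,7.000)
cell (1,8): code 1100 → (1.027,9.000)–(1.113,8.000)
cell (1,9): code 1100 → (1.929,10.000)–(1.027,9.000)
cell (1,10): code 1000 → (2.000,10.050)–(1.929,10.000)
cell (2,5): code 0100 → (2.085,6.000)–(3.000,5.167)
cell (2,6): code 1110 → (2.000,6.136)–(2.085,6.000)
cell (2,9): code 1011 → (3.000,9.945)–(2.382,10.000)
cell (2,10): code 0001 → (2.382,10.000)–(2.000,10.050)
cell (3,5): code 0110 → (3.000,5.167)–(4.000,5.007)
cell (3,9): code 1001 → (4.000,9.301)–(3.000,9.945)
cell (4,5): code 0110 → (4.000,5.007)–(5.000,5.408)
cell (4,8): code 1011 → (5.000,8.522)–(4.434,9.000)
cell (4,9): code 0001 → (4.434,9.000)–(4.000,9.301)
cell (5,5): code 0010 → (5.000,5.408)–(5.547,6.000)
cell (5,6): code 0011 → (5.547,6.000)–(5.803,7.000)
cell (5,7): code 0011 → (5.803,7.000)–(5.488,8.000)
cell (5,8): code 0001 → (5.488,8.000)–(5.000,8.522)
cell (7,6): code 0100 → (7.754,7.000)–(8.000,6.439)
cell (7,7): code 1000 → (8.000,7.342)–(7.754,7.000)
cell (8,5): code 0100 → (8.188,6.000)–(9.000,5.474)
cell (8,6): code 1110 → (8.000,6.439)–(8.188,6.000)
cell (8,7): code 1101 → (8.595,8.000)–(8.000,7.342)
cell (8,8): code 1000 → (9.000,8.234)–(8.595,8.000)
cell (9,5): code 0110 → (9.000,5.474)–(10.000,5.699)
cell (9,7): code 1011 → (10.000,7.975)–(9.924,8.000)
cell (9,8): code 0001 → (9.924,8.000)–(9.000,8.234)
cell (10,5): code 0010 → (10.000,5.699)–(10.315,6.000)
cell (10,6): code 0011 → (10.315,6.000)–(10.625,7.000)
cell (10,7): code 0001 → (10.625,7.000)–(10.000,7.975)
total: 30 segments, chained into 2 closed loop(s), length Σ = 23.588202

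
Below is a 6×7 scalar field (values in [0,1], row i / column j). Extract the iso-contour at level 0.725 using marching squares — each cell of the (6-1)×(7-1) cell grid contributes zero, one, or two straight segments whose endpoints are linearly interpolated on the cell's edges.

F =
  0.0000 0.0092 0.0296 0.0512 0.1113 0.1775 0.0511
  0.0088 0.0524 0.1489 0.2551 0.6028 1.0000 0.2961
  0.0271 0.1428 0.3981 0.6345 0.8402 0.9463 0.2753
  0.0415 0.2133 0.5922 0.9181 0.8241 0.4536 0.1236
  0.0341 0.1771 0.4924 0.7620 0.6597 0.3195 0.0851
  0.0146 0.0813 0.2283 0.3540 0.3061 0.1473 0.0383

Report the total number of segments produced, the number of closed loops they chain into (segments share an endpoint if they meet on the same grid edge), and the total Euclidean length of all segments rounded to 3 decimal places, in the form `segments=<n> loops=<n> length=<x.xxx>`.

cell (0,4): code 0100 → (0.666,5.000)–(1.000,4.308)
cell (0,5): code 1000 → (1.000,5.391)–(0.666,5.000)
cell (1,3): code 0100 → (1.515,4.000)–(2.000,3.440)
cell (1,4): code 1110 → (1.000,4.308)–(1.515,4.000)
cell (1,5): code 1001 → (2.000,5.330)–(1.000,5.391)
cell (2,2): code 0100 → (2.319,3.000)–(3.000,2.407)
cell (2,3): code 1110 → (2.000,3.440)–(2.319,3.000)
cell (2,4): code 1011 → (3.000,4.267)–(2.449,5.000)
cell (2,5): code 0001 → (2.449,5.000)–(2.000,5.330)
cell (3,2): code 0110 → (3.000,2.407)–(4.000,2.863)
cell (3,3): code 1011 → (4.000,3.362)–(3.603,4.000)
cell (3,4): code 0001 → (3.603,4.000)–(3.000,4.267)
cell (4,2): code 0010 → (4.000,2.863)–(4.091,3.000)
cell (4,3): code 0001 → (4.091,3.000)–(4.000,3.362)
total: 14 segments, chained into 1 closed loop(s), length Σ = 9.592905

segments=14 loops=1 length=9.593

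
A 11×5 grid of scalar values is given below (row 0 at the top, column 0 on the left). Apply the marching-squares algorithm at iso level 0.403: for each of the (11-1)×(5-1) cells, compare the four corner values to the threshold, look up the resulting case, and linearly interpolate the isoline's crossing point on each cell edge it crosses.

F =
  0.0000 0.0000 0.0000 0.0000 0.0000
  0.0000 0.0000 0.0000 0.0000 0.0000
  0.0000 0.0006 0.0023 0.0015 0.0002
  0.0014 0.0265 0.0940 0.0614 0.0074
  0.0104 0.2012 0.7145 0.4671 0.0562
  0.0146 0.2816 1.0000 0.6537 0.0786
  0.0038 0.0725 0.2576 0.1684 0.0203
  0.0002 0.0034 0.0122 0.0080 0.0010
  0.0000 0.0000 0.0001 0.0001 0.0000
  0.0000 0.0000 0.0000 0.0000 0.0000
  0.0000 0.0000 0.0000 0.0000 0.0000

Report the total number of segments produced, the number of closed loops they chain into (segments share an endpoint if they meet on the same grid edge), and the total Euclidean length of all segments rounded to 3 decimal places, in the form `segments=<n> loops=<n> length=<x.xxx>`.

segments=8 loops=1 length=7.003

cell (3,1): code 0100 → (3.498,2.000)–(4.000,1.393)
cell (3,2): code 1100 → (3.842,3.000)–(3.498,2.000)
cell (3,3): code 1000 → (4.000,3.156)–(3.842,3.000)
cell (4,1): code 0110 → (4.000,1.393)–(5.000,1.169)
cell (4,3): code 1001 → (5.000,3.436)–(4.000,3.156)
cell (5,1): code 0010 → (5.000,1.169)–(5.804,2.000)
cell (5,2): code 0011 → (5.804,2.000)–(5.517,3.000)
cell (5,3): code 0001 → (5.517,3.000)–(5.000,3.436)
total: 8 segments, chained into 1 closed loop(s), length Σ = 7.003250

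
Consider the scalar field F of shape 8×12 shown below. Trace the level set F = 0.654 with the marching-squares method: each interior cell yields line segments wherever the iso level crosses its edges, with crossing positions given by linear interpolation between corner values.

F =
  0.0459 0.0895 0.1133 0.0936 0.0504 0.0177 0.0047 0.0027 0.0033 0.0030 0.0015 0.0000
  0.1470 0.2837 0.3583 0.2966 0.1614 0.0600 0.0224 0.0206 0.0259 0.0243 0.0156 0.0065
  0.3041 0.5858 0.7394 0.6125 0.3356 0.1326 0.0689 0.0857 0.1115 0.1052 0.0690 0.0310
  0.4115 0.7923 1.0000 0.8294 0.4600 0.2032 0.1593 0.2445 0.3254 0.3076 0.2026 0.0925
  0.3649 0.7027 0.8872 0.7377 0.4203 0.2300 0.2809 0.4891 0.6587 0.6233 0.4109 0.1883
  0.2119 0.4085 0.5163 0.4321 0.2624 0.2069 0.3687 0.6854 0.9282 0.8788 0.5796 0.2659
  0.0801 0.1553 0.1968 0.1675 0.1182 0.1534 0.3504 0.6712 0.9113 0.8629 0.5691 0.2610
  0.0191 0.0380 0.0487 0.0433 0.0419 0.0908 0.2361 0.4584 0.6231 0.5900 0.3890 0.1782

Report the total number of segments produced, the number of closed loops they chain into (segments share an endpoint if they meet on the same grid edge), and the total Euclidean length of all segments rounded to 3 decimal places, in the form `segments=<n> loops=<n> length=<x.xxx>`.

cell (1,1): code 0100 → (1.776,2.000)–(2.000,1.444)
cell (1,2): code 1000 → (2.000,2.673)–(1.776,2.000)
cell (2,0): code 0100 → (2.330,1.000)–(3.000,0.637)
cell (2,1): code 1110 → (2.000,1.444)–(2.330,1.000)
cell (2,2): code 1101 → (2.191,3.000)–(2.000,2.673)
cell (2,3): code 1000 → (3.000,3.475)–(2.191,3.000)
cell (3,0): code 0110 → (3.000,0.637)–(4.000,0.856)
cell (3,3): code 1001 → (4.000,3.264)–(3.000,3.475)
cell (3,7): code 0100 → (3.986,8.000)–(4.000,7.972)
cell (3,8): code 1000 → (4.000,8.133)–(3.986,8.000)
cell (4,0): code 0010 → (4.000,0.856)–(4.166,1.000)
cell (4,1): code 0011 → (4.166,1.000)–(4.629,2.000)
cell (4,2): code 0011 → (4.629,2.000)–(4.274,3.000)
cell (4,3): code 0001 → (4.274,3.000)–(4.000,3.264)
cell (4,6): code 0100 → (4.840,7.000)–(5.000,6.901)
cell (4,7): code 1110 → (4.000,7.972)–(4.840,7.000)
cell (4,8): code 1101 → (4.120,9.000)–(4.000,8.133)
cell (4,9): code 1000 → (5.000,9.751)–(4.120,9.000)
cell (5,6): code 0110 → (5.000,6.901)–(6.000,6.946)
cell (5,9): code 1001 → (6.000,9.711)–(5.000,9.751)
cell (6,6): code 0010 → (6.000,6.946)–(6.081,7.000)
cell (6,7): code 0011 → (6.081,7.000)–(6.893,8.000)
cell (6,8): code 0011 → (6.893,8.000)–(6.765,9.000)
cell (6,9): code 0001 → (6.765,9.000)–(6.000,9.711)
total: 24 segments, chained into 2 closed loop(s), length Σ = 17.859297

segments=24 loops=2 length=17.859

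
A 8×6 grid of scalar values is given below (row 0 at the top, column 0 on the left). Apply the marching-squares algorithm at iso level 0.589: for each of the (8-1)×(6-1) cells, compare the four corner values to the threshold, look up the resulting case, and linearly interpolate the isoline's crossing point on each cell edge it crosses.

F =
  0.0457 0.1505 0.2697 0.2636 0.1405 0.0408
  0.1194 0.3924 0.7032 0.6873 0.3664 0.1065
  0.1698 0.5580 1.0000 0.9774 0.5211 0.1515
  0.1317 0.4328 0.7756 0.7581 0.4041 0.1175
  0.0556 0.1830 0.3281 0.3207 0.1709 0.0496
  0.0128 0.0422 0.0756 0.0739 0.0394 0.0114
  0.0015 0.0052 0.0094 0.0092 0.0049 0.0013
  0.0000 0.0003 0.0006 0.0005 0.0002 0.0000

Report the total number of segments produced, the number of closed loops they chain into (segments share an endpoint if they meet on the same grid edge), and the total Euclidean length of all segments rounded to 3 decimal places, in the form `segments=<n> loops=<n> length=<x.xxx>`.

cell (0,1): code 0100 → (0.737,2.000)–(1.000,1.633)
cell (0,2): code 1100 → (0.768,3.000)–(0.737,2.000)
cell (0,3): code 1000 → (1.000,3.306)–(0.768,3.000)
cell (1,1): code 0110 → (1.000,1.633)–(2.000,1.070)
cell (1,3): code 1001 → (2.000,3.851)–(1.000,3.306)
cell (2,1): code 0110 → (2.000,1.070)–(3.000,1.456)
cell (2,3): code 1001 → (3.000,3.478)–(2.000,3.851)
cell (3,1): code 0010 → (3.000,1.456)–(3.417,2.000)
cell (3,2): code 0011 → (3.417,2.000)–(3.387,3.000)
cell (3,3): code 0001 → (3.387,3.000)–(3.000,3.478)
total: 10 segments, chained into 1 closed loop(s), length Σ = 8.562903

segments=10 loops=1 length=8.563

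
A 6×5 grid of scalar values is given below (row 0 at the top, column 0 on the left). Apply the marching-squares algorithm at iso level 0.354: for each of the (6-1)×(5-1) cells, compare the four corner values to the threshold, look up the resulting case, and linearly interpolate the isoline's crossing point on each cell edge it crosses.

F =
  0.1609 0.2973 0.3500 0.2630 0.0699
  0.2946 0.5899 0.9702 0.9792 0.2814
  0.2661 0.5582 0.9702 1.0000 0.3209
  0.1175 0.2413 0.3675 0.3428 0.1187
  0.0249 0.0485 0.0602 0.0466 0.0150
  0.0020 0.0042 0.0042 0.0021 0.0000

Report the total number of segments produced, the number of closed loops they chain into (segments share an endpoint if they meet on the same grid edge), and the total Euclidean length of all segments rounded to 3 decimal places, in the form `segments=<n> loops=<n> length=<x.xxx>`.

segments=12 loops=1 length=10.815

cell (0,0): code 0100 → (0.194,1.000)–(1.000,0.201)
cell (0,1): code 1100 → (0.006,2.000)–(0.194,1.000)
cell (0,2): code 1100 → (0.127,3.000)–(0.006,2.000)
cell (0,3): code 1000 → (1.000,3.896)–(0.127,3.000)
cell (1,0): code 0110 → (1.000,0.201)–(2.000,0.301)
cell (1,3): code 1001 → (2.000,3.951)–(1.000,3.896)
cell (2,0): code 0010 → (2.000,0.301)–(2.644,1.000)
cell (2,1): code 0111 → (2.644,1.000)–(3.000,1.893)
cell (2,2): code 1011 → (3.000,2.547)–(2.983,3.000)
cell (2,3): code 0001 → (2.983,3.000)–(2.000,3.951)
cell (3,1): code 0010 → (3.000,1.893)–(3.044,2.000)
cell (3,2): code 0001 → (3.044,2.000)–(3.000,2.547)
total: 12 segments, chained into 1 closed loop(s), length Σ = 10.814595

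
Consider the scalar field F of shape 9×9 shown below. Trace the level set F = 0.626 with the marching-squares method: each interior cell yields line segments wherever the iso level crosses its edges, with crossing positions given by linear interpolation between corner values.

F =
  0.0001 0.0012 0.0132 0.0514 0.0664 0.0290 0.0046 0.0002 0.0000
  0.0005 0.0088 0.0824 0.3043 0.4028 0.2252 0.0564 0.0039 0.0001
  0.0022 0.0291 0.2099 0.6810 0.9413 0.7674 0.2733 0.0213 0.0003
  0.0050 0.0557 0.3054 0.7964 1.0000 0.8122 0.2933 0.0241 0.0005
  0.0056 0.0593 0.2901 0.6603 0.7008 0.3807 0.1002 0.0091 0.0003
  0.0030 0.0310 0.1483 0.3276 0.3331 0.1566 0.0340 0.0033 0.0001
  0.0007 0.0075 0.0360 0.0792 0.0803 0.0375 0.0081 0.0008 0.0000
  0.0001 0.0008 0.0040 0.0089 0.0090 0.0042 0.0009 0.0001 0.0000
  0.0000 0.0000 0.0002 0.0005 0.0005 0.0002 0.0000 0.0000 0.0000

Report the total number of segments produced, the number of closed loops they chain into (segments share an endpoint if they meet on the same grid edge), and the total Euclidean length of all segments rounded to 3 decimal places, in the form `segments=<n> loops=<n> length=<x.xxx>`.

cell (1,2): code 0100 → (1.854,3.000)–(2.000,2.883)
cell (1,3): code 1100 → (1.414,4.000)–(1.854,3.000)
cell (1,4): code 1100 → (1.739,5.000)–(1.414,4.000)
cell (1,5): code 1000 → (2.000,5.286)–(1.739,5.000)
cell (2,2): code 0110 → (2.000,2.883)–(3.000,2.653)
cell (2,5): code 1001 → (3.000,5.359)–(2.000,5.286)
cell (3,2): code 0110 → (3.000,2.653)–(4.000,2.907)
cell (3,4): code 1011 → (4.000,4.234)–(3.432,5.000)
cell (3,5): code 0001 → (3.432,5.000)–(3.000,5.359)
cell (4,2): code 0010 → (4.000,2.907)–(4.103,3.000)
cell (4,3): code 0011 → (4.103,3.000)–(4.203,4.000)
cell (4,4): code 0001 → (4.203,4.000)–(4.000,4.234)
total: 12 segments, chained into 1 closed loop(s), length Σ = 8.747345

segments=12 loops=1 length=8.747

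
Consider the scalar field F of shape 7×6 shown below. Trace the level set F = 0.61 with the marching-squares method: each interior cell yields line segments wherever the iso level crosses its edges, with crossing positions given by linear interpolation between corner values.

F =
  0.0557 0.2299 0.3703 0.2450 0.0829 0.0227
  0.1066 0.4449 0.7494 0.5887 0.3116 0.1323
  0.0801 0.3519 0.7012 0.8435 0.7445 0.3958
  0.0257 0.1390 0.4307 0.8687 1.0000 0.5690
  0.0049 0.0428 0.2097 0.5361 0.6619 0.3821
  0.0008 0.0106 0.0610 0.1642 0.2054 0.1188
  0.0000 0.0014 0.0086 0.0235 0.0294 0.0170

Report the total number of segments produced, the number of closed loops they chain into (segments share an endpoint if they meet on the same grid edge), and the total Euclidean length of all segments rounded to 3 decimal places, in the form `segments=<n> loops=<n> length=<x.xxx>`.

segments=14 loops=1 length=10.184

cell (0,1): code 0100 → (0.632,2.000)–(1.000,1.542)
cell (0,2): code 1000 → (1.000,2.867)–(0.632,2.000)
cell (1,1): code 0110 → (1.000,1.542)–(2.000,1.739)
cell (1,2): code 1101 → (1.084,3.000)–(1.000,2.867)
cell (1,3): code 1100 → (1.689,4.000)–(1.084,3.000)
cell (1,4): code 1000 → (2.000,4.386)–(1.689,4.000)
cell (2,1): code 0010 → (2.000,1.739)–(2.337,2.000)
cell (2,2): code 0111 → (2.337,2.000)–(3.000,2.409)
cell (2,4): code 1001 → (3.000,4.905)–(2.000,4.386)
cell (3,2): code 0010 → (3.000,2.409)–(3.778,3.000)
cell (3,3): code 0111 → (3.778,3.000)–(4.000,3.587)
cell (3,4): code 1001 → (4.000,4.185)–(3.000,4.905)
cell (4,3): code 0010 → (4.000,3.587)–(4.114,4.000)
cell (4,4): code 0001 → (4.114,4.000)–(4.000,4.185)
total: 14 segments, chained into 1 closed loop(s), length Σ = 10.183959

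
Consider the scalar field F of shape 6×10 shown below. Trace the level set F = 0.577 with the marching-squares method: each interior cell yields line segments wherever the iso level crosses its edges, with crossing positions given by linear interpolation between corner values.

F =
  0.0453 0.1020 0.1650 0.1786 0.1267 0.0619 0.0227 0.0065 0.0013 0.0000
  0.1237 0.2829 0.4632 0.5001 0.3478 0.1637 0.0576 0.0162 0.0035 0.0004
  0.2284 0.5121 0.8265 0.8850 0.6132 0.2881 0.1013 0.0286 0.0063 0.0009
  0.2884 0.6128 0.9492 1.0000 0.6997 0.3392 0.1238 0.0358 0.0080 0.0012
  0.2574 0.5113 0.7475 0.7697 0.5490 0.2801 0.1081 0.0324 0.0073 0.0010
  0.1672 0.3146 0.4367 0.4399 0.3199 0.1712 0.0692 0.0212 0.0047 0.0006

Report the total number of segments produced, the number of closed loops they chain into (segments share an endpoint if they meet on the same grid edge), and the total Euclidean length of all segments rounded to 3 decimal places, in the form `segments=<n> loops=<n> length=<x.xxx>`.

cell (1,1): code 0100 → (1.313,2.000)–(2.000,1.206)
cell (1,2): code 1100 → (1.200,3.000)–(1.313,2.000)
cell (1,3): code 1100 → (1.864,4.000)–(1.200,3.000)
cell (1,4): code 1000 → (2.000,4.111)–(1.864,4.000)
cell (2,0): code 0100 → (2.644,1.000)–(3.000,0.890)
cell (2,1): code 1110 → (2.000,1.206)–(2.644,1.000)
cell (2,4): code 1001 → (3.000,4.340)–(2.000,4.111)
cell (3,0): code 0010 → (3.000,0.890)–(3.353,1.000)
cell (3,1): code 0111 → (3.353,1.000)–(4.000,1.278)
cell (3,3): code 1011 → (4.000,3.873)–(3.814,4.000)
cell (3,4): code 0001 → (3.814,4.000)–(3.000,4.340)
cell (4,1): code 0010 → (4.000,1.278)–(4.549,2.000)
cell (4,2): code 0011 → (4.549,2.000)–(4.584,3.000)
cell (4,3): code 0001 → (4.584,3.000)–(4.000,3.873)
total: 14 segments, chained into 1 closed loop(s), length Σ = 10.646548

segments=14 loops=1 length=10.647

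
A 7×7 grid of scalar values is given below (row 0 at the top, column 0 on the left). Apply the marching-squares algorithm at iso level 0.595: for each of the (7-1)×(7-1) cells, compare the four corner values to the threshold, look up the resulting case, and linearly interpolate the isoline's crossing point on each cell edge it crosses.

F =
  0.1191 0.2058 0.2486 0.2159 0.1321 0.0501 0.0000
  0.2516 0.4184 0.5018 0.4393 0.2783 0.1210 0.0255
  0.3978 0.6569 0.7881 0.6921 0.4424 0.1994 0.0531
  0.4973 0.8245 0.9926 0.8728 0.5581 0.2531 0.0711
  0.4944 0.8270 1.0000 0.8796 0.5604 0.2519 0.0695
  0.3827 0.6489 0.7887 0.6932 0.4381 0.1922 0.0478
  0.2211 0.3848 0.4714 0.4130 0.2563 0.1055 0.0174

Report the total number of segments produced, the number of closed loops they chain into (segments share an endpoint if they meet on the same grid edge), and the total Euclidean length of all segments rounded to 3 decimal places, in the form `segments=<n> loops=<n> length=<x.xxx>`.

segments=14 loops=1 length=12.398

cell (1,0): code 0100 → (1.740,1.000)–(2.000,0.761)
cell (1,1): code 1100 → (1.326,2.000)–(1.740,1.000)
cell (1,2): code 1100 → (1.616,3.000)–(1.326,2.000)
cell (1,3): code 1000 → (2.000,3.389)–(1.616,3.000)
cell (2,0): code 0110 → (2.000,0.761)–(3.000,0.299)
cell (2,3): code 1001 → (3.000,3.883)–(2.000,3.389)
cell (3,0): code 0110 → (3.000,0.299)–(4.000,0.302)
cell (3,3): code 1001 → (4.000,3.892)–(3.000,3.883)
cell (4,0): code 0110 → (4.000,0.302)–(5.000,0.798)
cell (4,3): code 1001 → (5.000,3.385)–(4.000,3.892)
cell (5,0): code 0010 → (5.000,0.798)–(5.204,1.000)
cell (5,1): code 0011 → (5.204,1.000)–(5.610,2.000)
cell (5,2): code 0011 → (5.610,2.000)–(5.350,3.000)
cell (5,3): code 0001 → (5.350,3.000)–(5.000,3.385)
total: 14 segments, chained into 1 closed loop(s), length Σ = 12.398032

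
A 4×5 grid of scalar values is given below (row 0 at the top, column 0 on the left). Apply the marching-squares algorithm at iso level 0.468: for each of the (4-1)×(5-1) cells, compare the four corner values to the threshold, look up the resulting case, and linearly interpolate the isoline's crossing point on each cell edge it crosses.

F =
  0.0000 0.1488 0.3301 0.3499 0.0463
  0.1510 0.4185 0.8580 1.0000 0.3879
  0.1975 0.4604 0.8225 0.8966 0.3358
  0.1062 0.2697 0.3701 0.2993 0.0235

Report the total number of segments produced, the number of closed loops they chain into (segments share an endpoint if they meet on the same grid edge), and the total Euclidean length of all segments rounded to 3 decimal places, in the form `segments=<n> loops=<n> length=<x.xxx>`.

segments=8 loops=1 length=8.666

cell (0,1): code 0100 → (0.261,2.000)–(1.000,1.113)
cell (0,2): code 1100 → (0.182,3.000)–(0.261,2.000)
cell (0,3): code 1000 → (1.000,3.869)–(0.182,3.000)
cell (1,1): code 0110 → (1.000,1.113)–(2.000,1.021)
cell (1,3): code 1001 → (2.000,3.764)–(1.000,3.869)
cell (2,1): code 0010 → (2.000,1.021)–(2.784,2.000)
cell (2,2): code 0011 → (2.784,2.000)–(2.718,3.000)
cell (2,3): code 0001 → (2.718,3.000)–(2.000,3.764)
total: 8 segments, chained into 1 closed loop(s), length Σ = 8.665749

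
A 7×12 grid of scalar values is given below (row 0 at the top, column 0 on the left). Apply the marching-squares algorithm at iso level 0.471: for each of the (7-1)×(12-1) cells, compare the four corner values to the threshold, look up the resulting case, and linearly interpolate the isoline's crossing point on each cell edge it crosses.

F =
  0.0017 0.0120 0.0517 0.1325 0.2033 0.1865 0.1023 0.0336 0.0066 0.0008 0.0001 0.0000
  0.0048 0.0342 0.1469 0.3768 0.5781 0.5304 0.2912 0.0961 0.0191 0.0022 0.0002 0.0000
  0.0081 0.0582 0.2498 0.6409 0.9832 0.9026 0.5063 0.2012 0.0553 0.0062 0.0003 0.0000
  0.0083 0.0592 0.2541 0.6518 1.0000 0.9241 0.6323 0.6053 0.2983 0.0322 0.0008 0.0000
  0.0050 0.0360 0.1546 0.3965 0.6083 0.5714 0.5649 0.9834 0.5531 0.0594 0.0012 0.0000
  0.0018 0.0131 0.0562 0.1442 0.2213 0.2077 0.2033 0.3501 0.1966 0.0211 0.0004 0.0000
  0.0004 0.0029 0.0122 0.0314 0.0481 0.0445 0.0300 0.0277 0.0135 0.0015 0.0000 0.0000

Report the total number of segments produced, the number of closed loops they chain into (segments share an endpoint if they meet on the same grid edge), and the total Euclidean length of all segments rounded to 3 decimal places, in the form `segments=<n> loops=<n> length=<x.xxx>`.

cell (0,3): code 0100 → (0.714,4.000)–(1.000,3.468)
cell (0,4): code 1100 → (0.827,5.000)–(0.714,4.000)
cell (0,5): code 1000 → (1.000,5.248)–(0.827,5.000)
cell (1,2): code 0100 → (1.357,3.000)–(2.000,2.566)
cell (1,3): code 1110 → (1.000,3.468)–(1.357,3.000)
cell (1,5): code 1101 → (1.836,6.000)–(1.000,5.248)
cell (1,6): code 1000 → (2.000,6.116)–(1.836,6.000)
cell (2,2): code 0110 → (2.000,2.566)–(3.000,2.545)
cell (2,6): code 1101 → (2.668,7.000)–(2.000,6.116)
cell (2,7): code 1000 → (3.000,7.437)–(2.668,7.000)
cell (3,2): code 0010 → (3.000,2.545)–(3.708,3.000)
cell (3,3): code 0111 → (3.708,3.000)–(4.000,3.352)
cell (3,7): code 1101 → (3.678,8.000)–(3.000,7.437)
cell (3,8): code 1000 → (4.000,8.166)–(3.678,8.000)
cell (4,3): code 0010 → (4.000,3.352)–(4.355,4.000)
cell (4,4): code 0011 → (4.355,4.000)–(4.276,5.000)
cell (4,5): code 0011 → (4.276,5.000)–(4.260,6.000)
cell (4,6): code 0011 → (4.260,6.000)–(4.809,7.000)
cell (4,7): code 0011 → (4.809,7.000)–(4.230,8.000)
cell (4,8): code 0001 → (4.230,8.000)–(4.000,8.166)
total: 20 segments, chained into 1 closed loop(s), length Σ = 15.124698

segments=20 loops=1 length=15.125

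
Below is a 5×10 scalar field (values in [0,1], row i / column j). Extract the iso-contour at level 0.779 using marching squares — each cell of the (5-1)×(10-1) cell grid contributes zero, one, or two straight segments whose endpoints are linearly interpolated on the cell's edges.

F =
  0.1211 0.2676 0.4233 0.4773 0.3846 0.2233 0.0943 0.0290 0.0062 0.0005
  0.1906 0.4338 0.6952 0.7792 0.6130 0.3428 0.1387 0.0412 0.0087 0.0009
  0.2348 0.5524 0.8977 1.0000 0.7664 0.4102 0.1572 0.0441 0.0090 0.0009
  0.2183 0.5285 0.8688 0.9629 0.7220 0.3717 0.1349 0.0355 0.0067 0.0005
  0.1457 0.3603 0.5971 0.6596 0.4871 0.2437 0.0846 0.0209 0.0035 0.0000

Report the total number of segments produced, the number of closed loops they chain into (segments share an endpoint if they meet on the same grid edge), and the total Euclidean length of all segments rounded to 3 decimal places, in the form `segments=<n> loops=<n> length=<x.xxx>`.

cell (0,2): code 0100 → (0.999,3.000)–(1.000,2.998)
cell (0,3): code 1000 → (1.000,3.001)–(0.999,3.000)
cell (1,1): code 0100 → (1.414,2.000)–(2.000,1.656)
cell (1,2): code 1110 → (1.000,2.998)–(1.414,2.000)
cell (1,3): code 1001 → (2.000,3.946)–(1.000,3.001)
cell (2,1): code 0110 → (2.000,1.656)–(3.000,1.736)
cell (2,3): code 1001 → (3.000,3.763)–(2.000,3.946)
cell (3,1): code 0010 → (3.000,1.736)–(3.331,2.000)
cell (3,2): code 0011 → (3.331,2.000)–(3.606,3.000)
cell (3,3): code 0001 → (3.606,3.000)–(3.000,3.763)
total: 10 segments, chained into 1 closed loop(s), length Σ = 7.594091

segments=10 loops=1 length=7.594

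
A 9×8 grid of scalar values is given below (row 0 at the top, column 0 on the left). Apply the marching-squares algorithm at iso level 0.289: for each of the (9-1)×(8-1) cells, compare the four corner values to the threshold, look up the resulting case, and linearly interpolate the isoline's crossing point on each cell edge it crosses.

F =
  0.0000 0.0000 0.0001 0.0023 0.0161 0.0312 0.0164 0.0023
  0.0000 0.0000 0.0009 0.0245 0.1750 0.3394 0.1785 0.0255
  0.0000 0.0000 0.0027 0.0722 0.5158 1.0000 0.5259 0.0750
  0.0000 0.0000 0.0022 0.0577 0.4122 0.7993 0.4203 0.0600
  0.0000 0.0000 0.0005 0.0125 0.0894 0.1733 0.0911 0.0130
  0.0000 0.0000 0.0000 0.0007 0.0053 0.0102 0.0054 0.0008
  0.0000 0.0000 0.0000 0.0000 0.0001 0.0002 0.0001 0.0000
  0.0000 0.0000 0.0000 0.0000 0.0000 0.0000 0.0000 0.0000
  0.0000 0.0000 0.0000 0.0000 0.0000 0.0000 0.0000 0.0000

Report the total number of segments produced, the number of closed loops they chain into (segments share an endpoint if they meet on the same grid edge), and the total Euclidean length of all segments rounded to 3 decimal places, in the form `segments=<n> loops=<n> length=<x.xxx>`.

cell (0,4): code 0100 → (0.836,5.000)–(1.000,4.693)
cell (0,5): code 1000 → (1.000,5.313)–(0.836,5.000)
cell (1,3): code 0100 → (1.335,4.000)–(2.000,3.489)
cell (1,4): code 1110 → (1.000,4.693)–(1.335,4.000)
cell (1,5): code 1101 → (1.318,6.000)–(1.000,5.313)
cell (1,6): code 1000 → (2.000,6.525)–(1.318,6.000)
cell (2,3): code 0110 → (2.000,3.489)–(3.000,3.652)
cell (2,6): code 1001 → (3.000,6.364)–(2.000,6.525)
cell (3,3): code 0010 → (3.000,3.652)–(3.382,4.000)
cell (3,4): code 0011 → (3.382,4.000)–(3.815,5.000)
cell (3,5): code 0011 → (3.815,5.000)–(3.399,6.000)
cell (3,6): code 0001 → (3.399,6.000)–(3.000,6.364)
total: 12 segments, chained into 1 closed loop(s), length Σ = 9.183374

segments=12 loops=1 length=9.183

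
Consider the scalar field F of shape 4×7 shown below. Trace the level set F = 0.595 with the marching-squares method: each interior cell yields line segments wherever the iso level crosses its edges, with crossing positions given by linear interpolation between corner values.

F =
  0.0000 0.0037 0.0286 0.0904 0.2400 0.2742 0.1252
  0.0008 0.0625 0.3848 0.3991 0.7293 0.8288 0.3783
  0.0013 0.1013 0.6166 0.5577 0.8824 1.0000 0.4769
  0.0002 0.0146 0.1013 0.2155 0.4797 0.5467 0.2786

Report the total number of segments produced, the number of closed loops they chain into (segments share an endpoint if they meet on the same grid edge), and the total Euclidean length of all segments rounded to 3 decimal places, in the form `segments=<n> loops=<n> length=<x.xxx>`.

cell (0,3): code 0100 → (0.726,4.000)–(1.000,3.593)
cell (0,4): code 1100 → (0.578,5.000)–(0.726,4.000)
cell (0,5): code 1000 → (1.000,5.519)–(0.578,5.000)
cell (1,1): code 0100 → (1.907,2.000)–(2.000,1.958)
cell (1,2): code 1000 → (2.000,2.367)–(1.907,2.000)
cell (1,3): code 0110 → (1.000,3.593)–(2.000,3.115)
cell (1,5): code 1001 → (2.000,5.774)–(1.000,5.519)
cell (2,1): code 0010 → (2.000,1.958)–(2.042,2.000)
cell (2,2): code 0001 → (2.042,2.000)–(2.000,2.367)
cell (2,3): code 0010 → (2.000,3.115)–(2.714,4.000)
cell (2,4): code 0011 → (2.714,4.000)–(2.893,5.000)
cell (2,5): code 0001 → (2.893,5.000)–(2.000,5.774)
total: 12 segments, chained into 2 closed loop(s), length Σ = 8.554881

segments=12 loops=2 length=8.555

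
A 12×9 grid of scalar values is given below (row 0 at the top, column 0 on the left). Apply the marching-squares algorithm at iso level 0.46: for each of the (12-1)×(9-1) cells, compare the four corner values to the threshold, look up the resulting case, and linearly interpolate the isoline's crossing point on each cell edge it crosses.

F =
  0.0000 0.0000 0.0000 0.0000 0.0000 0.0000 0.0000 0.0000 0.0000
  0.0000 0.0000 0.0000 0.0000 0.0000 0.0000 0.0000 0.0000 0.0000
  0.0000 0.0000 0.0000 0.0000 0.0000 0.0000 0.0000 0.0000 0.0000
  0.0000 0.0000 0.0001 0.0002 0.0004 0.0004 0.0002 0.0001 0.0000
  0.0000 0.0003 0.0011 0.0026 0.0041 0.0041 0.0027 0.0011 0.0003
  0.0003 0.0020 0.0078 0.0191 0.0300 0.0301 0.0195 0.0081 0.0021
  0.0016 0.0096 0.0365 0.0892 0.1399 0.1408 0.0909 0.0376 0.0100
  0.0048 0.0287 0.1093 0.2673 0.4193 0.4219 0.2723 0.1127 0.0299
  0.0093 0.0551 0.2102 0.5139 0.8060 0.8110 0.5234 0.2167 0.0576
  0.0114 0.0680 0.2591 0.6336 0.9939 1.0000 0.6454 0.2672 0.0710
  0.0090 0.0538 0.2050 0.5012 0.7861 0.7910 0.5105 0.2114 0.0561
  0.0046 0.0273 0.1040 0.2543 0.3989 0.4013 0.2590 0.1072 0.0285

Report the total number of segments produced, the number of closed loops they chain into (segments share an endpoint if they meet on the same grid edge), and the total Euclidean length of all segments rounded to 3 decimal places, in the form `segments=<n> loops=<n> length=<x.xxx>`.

cell (7,2): code 0100 → (7.781,3.000)–(8.000,2.823)
cell (7,3): code 1100 → (7.105,4.000)–(7.781,3.000)
cell (7,4): code 1100 → (7.098,5.000)–(7.105,4.000)
cell (7,5): code 1100 → (7.748,6.000)–(7.098,5.000)
cell (7,6): code 1000 → (8.000,6.207)–(7.748,6.000)
cell (8,2): code 0110 → (8.000,2.823)–(9.000,2.536)
cell (8,6): code 1001 → (9.000,6.490)–(8.000,6.207)
cell (9,2): code 0110 → (9.000,2.536)–(10.000,2.861)
cell (9,6): code 1001 → (10.000,6.169)–(9.000,6.490)
cell (10,2): code 0010 → (10.000,2.861)–(10.167,3.000)
cell (10,3): code 0011 → (10.167,3.000)–(10.842,4.000)
cell (10,4): code 0011 → (10.842,4.000)–(10.849,5.000)
cell (10,5): code 0011 → (10.849,5.000)–(10.201,6.000)
cell (10,6): code 0001 → (10.201,6.000)–(10.000,6.169)
total: 14 segments, chained into 1 closed loop(s), length Σ = 12.066929

segments=14 loops=1 length=12.067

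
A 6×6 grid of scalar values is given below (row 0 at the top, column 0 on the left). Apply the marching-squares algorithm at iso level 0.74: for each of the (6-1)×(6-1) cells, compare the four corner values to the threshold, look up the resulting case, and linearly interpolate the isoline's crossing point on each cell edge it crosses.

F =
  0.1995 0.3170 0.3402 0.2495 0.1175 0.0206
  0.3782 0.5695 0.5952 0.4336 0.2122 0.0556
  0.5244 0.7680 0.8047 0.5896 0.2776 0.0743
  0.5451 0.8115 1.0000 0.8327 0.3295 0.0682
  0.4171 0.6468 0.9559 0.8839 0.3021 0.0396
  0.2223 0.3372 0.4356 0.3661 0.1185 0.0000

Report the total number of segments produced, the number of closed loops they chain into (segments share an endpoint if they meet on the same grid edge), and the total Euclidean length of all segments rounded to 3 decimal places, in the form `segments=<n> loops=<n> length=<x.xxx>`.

segments=12 loops=1 length=8.343

cell (1,0): code 0100 → (1.859,1.000)–(2.000,0.885)
cell (1,1): code 1100 → (1.691,2.000)–(1.859,1.000)
cell (1,2): code 1000 → (2.000,2.301)–(1.691,2.000)
cell (2,0): code 0110 → (2.000,0.885)–(3.000,0.732)
cell (2,2): code 1101 → (2.619,3.000)–(2.000,2.301)
cell (2,3): code 1000 → (3.000,3.184)–(2.619,3.000)
cell (3,0): code 0010 → (3.000,0.732)–(3.434,1.000)
cell (3,1): code 0111 → (3.434,1.000)–(4.000,1.302)
cell (3,3): code 1001 → (4.000,3.247)–(3.000,3.184)
cell (4,1): code 0010 → (4.000,1.302)–(4.415,2.000)
cell (4,2): code 0011 → (4.415,2.000)–(4.278,3.000)
cell (4,3): code 0001 → (4.278,3.000)–(4.000,3.247)
total: 12 segments, chained into 1 closed loop(s), length Σ = 8.343255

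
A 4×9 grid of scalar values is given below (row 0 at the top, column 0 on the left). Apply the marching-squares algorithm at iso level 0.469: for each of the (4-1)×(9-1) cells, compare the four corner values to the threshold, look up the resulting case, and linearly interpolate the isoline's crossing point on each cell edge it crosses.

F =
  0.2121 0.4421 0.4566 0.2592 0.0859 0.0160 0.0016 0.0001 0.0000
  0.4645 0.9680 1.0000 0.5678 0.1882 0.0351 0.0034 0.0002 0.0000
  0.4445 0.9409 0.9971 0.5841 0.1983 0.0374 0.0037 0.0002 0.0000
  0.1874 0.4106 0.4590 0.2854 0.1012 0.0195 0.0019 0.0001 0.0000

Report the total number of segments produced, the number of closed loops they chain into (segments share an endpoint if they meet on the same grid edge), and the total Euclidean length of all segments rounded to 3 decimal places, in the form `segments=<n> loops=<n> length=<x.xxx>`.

segments=10 loops=1 length=9.941

cell (0,0): code 0100 → (0.051,1.000)–(1.000,0.009)
cell (0,1): code 1100 → (0.023,2.000)–(0.051,1.000)
cell (0,2): code 1100 → (0.680,3.000)–(0.023,2.000)
cell (0,3): code 1000 → (1.000,3.260)–(0.680,3.000)
cell (1,0): code 0110 → (1.000,0.009)–(2.000,0.049)
cell (1,3): code 1001 → (2.000,3.298)–(1.000,3.260)
cell (2,0): code 0010 → (2.000,0.049)–(2.890,1.000)
cell (2,1): code 0011 → (2.890,1.000)–(2.981,2.000)
cell (2,2): code 0011 → (2.981,2.000)–(2.385,3.000)
cell (2,3): code 0001 → (2.385,3.000)–(2.000,3.298)
total: 10 segments, chained into 1 closed loop(s), length Σ = 9.940968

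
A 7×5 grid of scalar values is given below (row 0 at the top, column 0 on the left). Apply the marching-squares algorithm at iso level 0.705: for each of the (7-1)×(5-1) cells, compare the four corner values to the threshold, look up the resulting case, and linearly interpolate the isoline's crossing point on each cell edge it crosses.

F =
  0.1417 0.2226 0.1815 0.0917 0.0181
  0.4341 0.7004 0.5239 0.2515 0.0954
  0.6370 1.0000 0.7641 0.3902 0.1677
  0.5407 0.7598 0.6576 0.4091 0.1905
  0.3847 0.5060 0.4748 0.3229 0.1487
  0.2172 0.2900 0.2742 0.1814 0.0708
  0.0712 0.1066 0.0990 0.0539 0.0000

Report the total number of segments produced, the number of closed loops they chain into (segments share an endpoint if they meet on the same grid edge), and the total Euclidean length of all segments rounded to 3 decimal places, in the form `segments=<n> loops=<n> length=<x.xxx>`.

cell (1,0): code 0100 → (1.015,1.000)–(2.000,0.187)
cell (1,1): code 1100 → (1.754,2.000)–(1.015,1.000)
cell (1,2): code 1000 → (2.000,2.158)–(1.754,2.000)
cell (2,0): code 0110 → (2.000,0.187)–(3.000,0.750)
cell (2,1): code 1011 → (3.000,1.536)–(2.555,2.000)
cell (2,2): code 0001 → (2.555,2.000)–(2.000,2.158)
cell (3,0): code 0010 → (3.000,0.750)–(3.216,1.000)
cell (3,1): code 0001 → (3.216,1.000)–(3.000,1.536)
total: 8 segments, chained into 1 closed loop(s), length Σ = 6.087981

segments=8 loops=1 length=6.088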